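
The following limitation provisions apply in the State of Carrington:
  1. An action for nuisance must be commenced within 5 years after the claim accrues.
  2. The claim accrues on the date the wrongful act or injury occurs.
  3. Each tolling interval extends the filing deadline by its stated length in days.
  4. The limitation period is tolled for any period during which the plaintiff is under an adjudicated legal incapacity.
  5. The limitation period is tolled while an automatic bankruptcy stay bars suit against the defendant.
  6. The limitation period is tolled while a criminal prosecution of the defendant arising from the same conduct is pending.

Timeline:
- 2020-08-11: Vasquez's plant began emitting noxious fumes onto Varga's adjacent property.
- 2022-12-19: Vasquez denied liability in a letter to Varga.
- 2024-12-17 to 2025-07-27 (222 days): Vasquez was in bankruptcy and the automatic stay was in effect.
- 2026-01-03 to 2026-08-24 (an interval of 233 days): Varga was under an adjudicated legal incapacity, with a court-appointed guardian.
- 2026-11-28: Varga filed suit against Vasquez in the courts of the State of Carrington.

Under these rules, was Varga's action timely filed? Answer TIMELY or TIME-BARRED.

The claim accrued on 2020-08-11, the date of the act.
Adding the 5 years base period to 2020-08-11 gives a deadline of 2025-08-11, before any tolling.
Because the automatic bankruptcy stay ran from 2024-12-17 to 2025-07-27, the deadline is extended by 222 days to 2026-03-21.
Because the plaintiff's legal incapacity ran from 2026-01-03 to 2026-08-24, the deadline is extended by 233 days to 2026-11-09.
None of the other events listed affects the running of the period under the stated rules.
The 2026-11-28 filing falls after the 2026-11-09 deadline; the claim is time-barred.

TIME-BARRED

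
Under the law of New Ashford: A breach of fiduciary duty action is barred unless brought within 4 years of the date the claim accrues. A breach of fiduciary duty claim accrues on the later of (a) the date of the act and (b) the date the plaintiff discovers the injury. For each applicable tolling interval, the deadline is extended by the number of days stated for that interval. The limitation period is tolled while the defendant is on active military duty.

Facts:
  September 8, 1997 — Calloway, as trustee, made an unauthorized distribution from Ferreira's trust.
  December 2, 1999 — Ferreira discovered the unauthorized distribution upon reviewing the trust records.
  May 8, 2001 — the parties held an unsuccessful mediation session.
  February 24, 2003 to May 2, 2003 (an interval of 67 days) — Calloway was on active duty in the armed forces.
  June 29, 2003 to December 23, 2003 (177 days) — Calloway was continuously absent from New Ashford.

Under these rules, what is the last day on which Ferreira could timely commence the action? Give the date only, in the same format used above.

Because discovery on December 2, 1999 post-dates the September 8, 1997 act, accrual under the later-of rule falls on December 2, 1999.
4 years from December 2, 1999 is December 2, 2003.
Because the defendant's active military service ran from February 24, 2003 to May 2, 2003, the deadline is extended by 67 days to February 7, 2004.
The defendant's absence from the jurisdiction from June 29, 2003 to December 23, 2003 does not toll the period, because no stated rule makes the defendant's absence a tolling event.
Nothing else in the chronology tolls or restarts the period.

February 7, 2004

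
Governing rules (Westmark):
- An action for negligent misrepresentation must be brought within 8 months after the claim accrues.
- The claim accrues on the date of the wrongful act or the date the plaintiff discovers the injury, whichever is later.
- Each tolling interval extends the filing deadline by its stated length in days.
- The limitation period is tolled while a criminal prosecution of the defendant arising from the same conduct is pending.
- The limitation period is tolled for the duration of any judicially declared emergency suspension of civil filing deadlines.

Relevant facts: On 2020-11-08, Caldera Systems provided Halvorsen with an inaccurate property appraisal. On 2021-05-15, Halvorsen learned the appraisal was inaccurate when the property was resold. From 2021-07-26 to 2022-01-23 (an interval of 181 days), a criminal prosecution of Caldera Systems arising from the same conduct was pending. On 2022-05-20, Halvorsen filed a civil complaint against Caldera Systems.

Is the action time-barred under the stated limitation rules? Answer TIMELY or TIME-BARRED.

TIMELY

Because discovery on 2021-05-15 post-dates the 2020-11-08 act, accrual under the later-of rule falls on 2021-05-15.
8 months from 2021-05-15 is 2022-01-15.
The period was tolled for 181 days by the pending criminal prosecution (2021-07-26 to 2022-01-23), pushing the deadline to 2022-07-15.
The 2022-05-20 filing precedes the 2022-07-15 deadline; the claim is timely.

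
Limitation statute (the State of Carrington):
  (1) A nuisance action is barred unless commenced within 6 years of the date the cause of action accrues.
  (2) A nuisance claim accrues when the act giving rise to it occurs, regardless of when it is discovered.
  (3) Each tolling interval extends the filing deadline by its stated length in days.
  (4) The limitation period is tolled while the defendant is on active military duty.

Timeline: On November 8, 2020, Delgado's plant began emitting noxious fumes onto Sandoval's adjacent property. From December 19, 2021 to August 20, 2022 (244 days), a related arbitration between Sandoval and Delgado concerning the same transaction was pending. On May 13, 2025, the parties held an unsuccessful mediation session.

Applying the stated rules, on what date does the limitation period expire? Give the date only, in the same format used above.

November 8, 2026

The claim accrued on November 8, 2020, when the wrongful act occurred.
6 years from November 8, 2020 is November 8, 2026.
Although a pending arbitration ran from December 19, 2021 to August 20, 2022, the stated rules do not make that a tolling event, so it is disregarded.
The other events in the timeline have no effect on the limitation period under the stated rules.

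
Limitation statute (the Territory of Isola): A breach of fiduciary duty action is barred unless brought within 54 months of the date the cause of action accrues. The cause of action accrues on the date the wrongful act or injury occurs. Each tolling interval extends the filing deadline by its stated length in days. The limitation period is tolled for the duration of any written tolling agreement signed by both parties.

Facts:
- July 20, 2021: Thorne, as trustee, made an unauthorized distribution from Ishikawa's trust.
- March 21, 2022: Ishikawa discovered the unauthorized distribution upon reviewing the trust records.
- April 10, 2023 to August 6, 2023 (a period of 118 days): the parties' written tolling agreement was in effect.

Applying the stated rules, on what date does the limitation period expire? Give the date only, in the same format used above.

May 18, 2026

Because the rule ties accrual to occurrence, the claim accrued on July 20, 2021, not on the March 21, 2022 discovery date.
Adding the 54 months base period to July 20, 2021 gives a deadline of January 20, 2026, before any tolling.
The period was tolled for 118 days by the written tolling agreement (April 10, 2023 to August 6, 2023), pushing the deadline to May 18, 2026.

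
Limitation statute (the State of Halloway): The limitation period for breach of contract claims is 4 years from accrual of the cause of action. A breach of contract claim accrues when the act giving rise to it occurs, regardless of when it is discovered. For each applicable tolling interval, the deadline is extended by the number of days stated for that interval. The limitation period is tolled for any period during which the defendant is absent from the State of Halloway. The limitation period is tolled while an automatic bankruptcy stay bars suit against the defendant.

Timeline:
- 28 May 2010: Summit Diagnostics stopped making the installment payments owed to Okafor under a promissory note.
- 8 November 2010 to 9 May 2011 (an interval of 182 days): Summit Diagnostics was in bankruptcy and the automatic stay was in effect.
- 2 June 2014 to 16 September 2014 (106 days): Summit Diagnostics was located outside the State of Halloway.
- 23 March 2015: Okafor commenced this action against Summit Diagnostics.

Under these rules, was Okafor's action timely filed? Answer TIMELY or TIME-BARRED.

The cause of action accrued on 28 May 2010, the date of the act.
The untolled deadline — 4 years after 28 May 2010 — is 28 May 2014.
Because the automatic bankruptcy stay ran from 8 November 2010 to 9 May 2011, the deadline is extended by 182 days to 26 November 2014.
The defendant's absence from the jurisdiction from 2 June 2014 to 16 September 2014 tolled the period for 106 days, extending the deadline to 12 March 2015.
Okafor filed on 23 March 2015, after the 12 March 2015 deadline, so the action is time-barred.

TIME-BARRED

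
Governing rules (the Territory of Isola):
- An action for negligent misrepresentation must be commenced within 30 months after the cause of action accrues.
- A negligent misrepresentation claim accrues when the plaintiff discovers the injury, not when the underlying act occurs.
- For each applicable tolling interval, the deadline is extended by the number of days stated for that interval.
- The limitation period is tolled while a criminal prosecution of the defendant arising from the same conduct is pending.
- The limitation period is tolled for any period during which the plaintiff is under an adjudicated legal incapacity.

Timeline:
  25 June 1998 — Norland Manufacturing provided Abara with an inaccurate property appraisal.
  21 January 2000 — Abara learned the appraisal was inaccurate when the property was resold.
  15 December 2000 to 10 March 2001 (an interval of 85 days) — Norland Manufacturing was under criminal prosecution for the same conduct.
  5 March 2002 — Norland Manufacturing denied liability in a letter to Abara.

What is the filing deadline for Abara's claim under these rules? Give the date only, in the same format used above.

Accrual is tied to discovery, so the period began on 21 January 2000 rather than on 25 June 1998 when the act occurred.
Adding the 30 months base period to 21 January 2000 gives a deadline of 21 July 2002, before any tolling.
The pending criminal prosecution from 15 December 2000 to 10 March 2001 tolled the period for 85 days, extending the deadline to 14 October 2002.
Nothing else in the chronology tolls or restarts the period.

14 October 2002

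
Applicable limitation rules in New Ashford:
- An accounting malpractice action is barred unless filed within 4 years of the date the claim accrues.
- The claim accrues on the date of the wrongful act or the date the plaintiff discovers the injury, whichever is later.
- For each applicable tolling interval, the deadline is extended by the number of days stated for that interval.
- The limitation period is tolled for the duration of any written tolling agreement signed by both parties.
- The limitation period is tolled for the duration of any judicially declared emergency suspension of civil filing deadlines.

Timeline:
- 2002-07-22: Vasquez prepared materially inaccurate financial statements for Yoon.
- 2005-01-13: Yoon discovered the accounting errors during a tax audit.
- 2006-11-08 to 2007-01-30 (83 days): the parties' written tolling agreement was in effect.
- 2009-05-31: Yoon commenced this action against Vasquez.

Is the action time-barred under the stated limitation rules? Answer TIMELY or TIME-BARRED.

TIME-BARRED

Taking the later of the act (2002-07-22) and discovery (2005-01-13), the claim accrued on 2005-01-13.
The untolled deadline — 4 years after 2005-01-13 — is 2009-01-13.
The written tolling agreement from 2006-11-08 to 2007-01-30 tolled the period for 83 days, extending the deadline to 2009-04-06.
The 2009-05-31 filing falls after the 2009-04-06 deadline; the claim is time-barred.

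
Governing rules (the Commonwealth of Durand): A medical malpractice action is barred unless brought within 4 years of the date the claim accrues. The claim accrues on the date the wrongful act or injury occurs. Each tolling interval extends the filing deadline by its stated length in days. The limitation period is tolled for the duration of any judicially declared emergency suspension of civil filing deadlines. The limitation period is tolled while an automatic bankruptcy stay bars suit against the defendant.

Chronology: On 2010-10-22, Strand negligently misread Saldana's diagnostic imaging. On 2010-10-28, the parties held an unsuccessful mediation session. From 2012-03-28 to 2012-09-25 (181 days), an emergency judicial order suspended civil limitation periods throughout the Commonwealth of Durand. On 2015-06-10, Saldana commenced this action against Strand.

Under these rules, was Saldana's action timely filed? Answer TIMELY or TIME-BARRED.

TIME-BARRED

The claim accrued on 2010-10-22, the date of the act.
Adding the 4 years base period to 2010-10-22 gives a deadline of 2014-10-22, before any tolling.
Because the emergency suspension of filing deadlines ran from 2012-03-28 to 2012-09-25, the deadline is extended by 181 days to 2015-04-21.
None of the other events listed affects the running of the period under the stated rules.
Filing on 2015-06-10 missed the 2015-04-21 deadline — the action is time-barred.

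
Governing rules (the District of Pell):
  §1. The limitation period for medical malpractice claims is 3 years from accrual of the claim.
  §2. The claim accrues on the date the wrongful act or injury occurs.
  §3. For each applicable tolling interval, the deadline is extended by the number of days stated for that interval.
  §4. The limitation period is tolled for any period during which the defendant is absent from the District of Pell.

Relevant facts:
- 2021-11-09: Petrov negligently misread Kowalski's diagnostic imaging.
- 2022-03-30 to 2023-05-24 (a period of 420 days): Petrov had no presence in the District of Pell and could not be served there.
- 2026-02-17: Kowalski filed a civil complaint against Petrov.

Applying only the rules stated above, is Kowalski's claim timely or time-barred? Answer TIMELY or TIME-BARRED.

TIME-BARRED

The claim accrued on 2021-11-09, the date of the act.
Adding the 3 years base period to 2021-11-09 gives a deadline of 2024-11-09, before any tolling.
The period was tolled for 420 days by the defendant's absence from the jurisdiction (2022-03-30 to 2023-05-24), pushing the deadline to 2026-01-03.
The 2026-02-17 filing falls after the 2026-01-03 deadline; the claim is time-barred.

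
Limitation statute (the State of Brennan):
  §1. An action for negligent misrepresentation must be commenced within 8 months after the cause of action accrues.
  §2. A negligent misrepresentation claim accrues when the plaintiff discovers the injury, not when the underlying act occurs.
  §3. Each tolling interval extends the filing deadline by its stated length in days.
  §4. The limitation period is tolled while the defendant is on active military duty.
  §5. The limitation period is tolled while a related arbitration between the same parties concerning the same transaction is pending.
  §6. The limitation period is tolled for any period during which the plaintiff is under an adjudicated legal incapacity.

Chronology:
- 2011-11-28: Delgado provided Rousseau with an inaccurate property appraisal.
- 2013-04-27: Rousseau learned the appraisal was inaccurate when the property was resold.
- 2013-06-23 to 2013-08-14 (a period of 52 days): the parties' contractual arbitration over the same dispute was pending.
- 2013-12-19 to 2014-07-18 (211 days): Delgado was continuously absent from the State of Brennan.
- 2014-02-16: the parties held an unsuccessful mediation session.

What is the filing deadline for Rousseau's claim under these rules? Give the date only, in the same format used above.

Accrual is tied to discovery, so the period began on 2013-04-27 rather than on 2011-11-28 when the act occurred.
8 months from 2013-04-27 is 2013-12-27.
The pending related arbitration from 2013-06-23 to 2013-08-14 tolled the period for 52 days, extending the deadline to 2014-02-17.
No stated provision tolls the period for the defendant's absence, so the interval from 2013-12-19 to 2014-07-18 has no effect on the deadline.
None of the other events listed affects the running of the period under the stated rules.

2014-02-17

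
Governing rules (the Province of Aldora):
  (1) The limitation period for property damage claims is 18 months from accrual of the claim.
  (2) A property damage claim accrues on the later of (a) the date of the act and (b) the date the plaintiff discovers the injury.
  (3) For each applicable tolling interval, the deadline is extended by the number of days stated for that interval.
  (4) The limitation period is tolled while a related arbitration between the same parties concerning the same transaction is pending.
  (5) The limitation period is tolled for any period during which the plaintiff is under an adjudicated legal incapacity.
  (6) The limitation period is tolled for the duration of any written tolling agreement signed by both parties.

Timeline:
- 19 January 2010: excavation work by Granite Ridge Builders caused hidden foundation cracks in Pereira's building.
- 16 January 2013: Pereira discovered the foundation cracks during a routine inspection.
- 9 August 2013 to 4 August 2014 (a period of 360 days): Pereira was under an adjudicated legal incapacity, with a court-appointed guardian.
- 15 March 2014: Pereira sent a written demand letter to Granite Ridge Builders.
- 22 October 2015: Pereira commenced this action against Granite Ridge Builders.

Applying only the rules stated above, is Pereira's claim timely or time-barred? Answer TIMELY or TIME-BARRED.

Because discovery on 16 January 2013 post-dates the 19 January 2010 act, accrual under the later-of rule falls on 16 January 2013.
18 months from 16 January 2013 is 16 July 2014.
The plaintiff's legal incapacity from 9 August 2013 to 4 August 2014 tolled the period for 360 days, extending the deadline to 11 July 2015.
The other events in the timeline have no effect on the limitation period under the stated rules.
The 22 October 2015 filing falls after the 11 July 2015 deadline; the claim is time-barred.

TIME-BARRED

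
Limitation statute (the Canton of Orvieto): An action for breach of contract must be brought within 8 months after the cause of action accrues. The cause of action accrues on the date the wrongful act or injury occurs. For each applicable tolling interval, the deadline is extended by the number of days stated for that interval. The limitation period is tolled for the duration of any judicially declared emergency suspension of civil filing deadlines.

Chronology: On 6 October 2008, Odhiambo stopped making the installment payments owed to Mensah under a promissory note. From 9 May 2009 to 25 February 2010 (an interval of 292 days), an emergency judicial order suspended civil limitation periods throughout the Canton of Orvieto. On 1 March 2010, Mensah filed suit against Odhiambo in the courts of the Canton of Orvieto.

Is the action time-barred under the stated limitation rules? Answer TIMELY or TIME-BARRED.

TIMELY

The claim accrued on 6 October 2008, when the wrongful act occurred.
Adding the 8 months base period to 6 October 2008 gives a deadline of 6 June 2009, before any tolling.
The emergency suspension of filing deadlines from 9 May 2009 to 25 February 2010 tolled the period for 292 days, extending the deadline to 25 March 2010.
Filing on 1 March 2010 beat the 25 March 2010 deadline — the action is timely.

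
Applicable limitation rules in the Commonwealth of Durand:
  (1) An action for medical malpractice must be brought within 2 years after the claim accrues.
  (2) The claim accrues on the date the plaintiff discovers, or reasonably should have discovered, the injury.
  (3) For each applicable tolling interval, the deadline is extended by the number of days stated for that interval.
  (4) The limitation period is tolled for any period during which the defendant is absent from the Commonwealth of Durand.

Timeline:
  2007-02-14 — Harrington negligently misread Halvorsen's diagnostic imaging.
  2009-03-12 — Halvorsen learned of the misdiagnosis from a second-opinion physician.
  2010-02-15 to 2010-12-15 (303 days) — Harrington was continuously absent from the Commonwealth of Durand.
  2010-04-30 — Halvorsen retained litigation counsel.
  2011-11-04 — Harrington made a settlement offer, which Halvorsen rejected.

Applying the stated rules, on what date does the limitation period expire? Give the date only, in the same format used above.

Accrual is tied to discovery, so the period began on 2009-03-12 rather than on 2007-02-14 when the act occurred.
The untolled deadline — 2 years after 2009-03-12 — is 2011-03-12.
Because the defendant's absence from the jurisdiction ran from 2010-02-15 to 2010-12-15, the deadline is extended by 303 days to 2012-01-09.
None of the other events listed affects the running of the period under the stated rules.

2012-01-09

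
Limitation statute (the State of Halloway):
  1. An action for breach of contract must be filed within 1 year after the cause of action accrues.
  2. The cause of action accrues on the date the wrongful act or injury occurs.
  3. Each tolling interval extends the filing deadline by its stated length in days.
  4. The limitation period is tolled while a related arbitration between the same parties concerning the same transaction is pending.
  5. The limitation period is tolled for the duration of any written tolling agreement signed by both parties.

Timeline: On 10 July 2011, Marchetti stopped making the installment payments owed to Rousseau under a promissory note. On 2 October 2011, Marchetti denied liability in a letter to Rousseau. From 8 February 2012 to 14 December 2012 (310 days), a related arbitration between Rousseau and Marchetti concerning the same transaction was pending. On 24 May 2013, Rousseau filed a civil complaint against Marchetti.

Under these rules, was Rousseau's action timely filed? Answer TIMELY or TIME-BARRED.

The claim accrued on 10 July 2011, when the wrongful act occurred.
Adding the 1 year base period to 10 July 2011 gives a deadline of 10 July 2012, before any tolling.
The pending related arbitration from 8 February 2012 to 14 December 2012 tolled the period for 310 days, extending the deadline to 16 May 2013.
None of the other events listed affects the running of the period under the stated rules.
Rousseau filed on 24 May 2013, after the 16 May 2013 deadline, so the action is time-barred.

TIME-BARRED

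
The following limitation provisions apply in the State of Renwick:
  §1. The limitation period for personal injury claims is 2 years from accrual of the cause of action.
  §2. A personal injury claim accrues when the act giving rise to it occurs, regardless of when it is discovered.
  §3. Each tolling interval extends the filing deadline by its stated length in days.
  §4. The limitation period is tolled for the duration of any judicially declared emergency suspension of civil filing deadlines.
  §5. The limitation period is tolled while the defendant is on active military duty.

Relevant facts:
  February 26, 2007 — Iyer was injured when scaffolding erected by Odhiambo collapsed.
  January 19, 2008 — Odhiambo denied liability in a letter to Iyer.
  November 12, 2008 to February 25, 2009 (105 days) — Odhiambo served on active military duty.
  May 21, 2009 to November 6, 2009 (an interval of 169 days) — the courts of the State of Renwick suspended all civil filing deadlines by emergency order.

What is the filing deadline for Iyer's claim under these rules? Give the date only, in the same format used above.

The limitation period began to run on February 26, 2007.
2 years from February 26, 2007 is February 26, 2009.
The defendant's active military service from November 12, 2008 to February 25, 2009 tolled the period for 105 days, extending the deadline to June 11, 2009.
Because the emergency suspension of filing deadlines ran from May 21, 2009 to November 6, 2009, the deadline is extended by 169 days to November 27, 2009.
Nothing else in the chronology tolls or restarts the period.

November 27, 2009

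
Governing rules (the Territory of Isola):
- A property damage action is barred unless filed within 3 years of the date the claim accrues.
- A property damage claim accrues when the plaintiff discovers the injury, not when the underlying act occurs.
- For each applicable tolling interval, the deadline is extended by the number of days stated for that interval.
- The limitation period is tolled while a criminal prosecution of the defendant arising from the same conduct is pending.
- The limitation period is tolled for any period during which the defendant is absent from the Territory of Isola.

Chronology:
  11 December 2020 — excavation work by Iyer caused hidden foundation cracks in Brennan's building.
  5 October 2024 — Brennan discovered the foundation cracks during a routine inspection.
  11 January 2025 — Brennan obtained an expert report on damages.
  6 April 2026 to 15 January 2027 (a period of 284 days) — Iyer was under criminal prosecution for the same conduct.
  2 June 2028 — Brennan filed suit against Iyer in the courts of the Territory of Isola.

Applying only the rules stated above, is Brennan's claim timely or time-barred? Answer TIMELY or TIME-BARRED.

TIMELY

The claim did not accrue until Brennan discovered the injury on 5 October 2024; the 11 December 2020 act date does not start the clock under the stated rule.
The untolled deadline — 3 years after 5 October 2024 — is 5 October 2027.
Because the pending criminal prosecution ran from 6 April 2026 to 15 January 2027, the deadline is extended by 284 days to 15 July 2028.
None of the other events listed affects the running of the period under the stated rules.
Brennan filed on 2 June 2028, before the 15 July 2028 deadline, so the action is timely.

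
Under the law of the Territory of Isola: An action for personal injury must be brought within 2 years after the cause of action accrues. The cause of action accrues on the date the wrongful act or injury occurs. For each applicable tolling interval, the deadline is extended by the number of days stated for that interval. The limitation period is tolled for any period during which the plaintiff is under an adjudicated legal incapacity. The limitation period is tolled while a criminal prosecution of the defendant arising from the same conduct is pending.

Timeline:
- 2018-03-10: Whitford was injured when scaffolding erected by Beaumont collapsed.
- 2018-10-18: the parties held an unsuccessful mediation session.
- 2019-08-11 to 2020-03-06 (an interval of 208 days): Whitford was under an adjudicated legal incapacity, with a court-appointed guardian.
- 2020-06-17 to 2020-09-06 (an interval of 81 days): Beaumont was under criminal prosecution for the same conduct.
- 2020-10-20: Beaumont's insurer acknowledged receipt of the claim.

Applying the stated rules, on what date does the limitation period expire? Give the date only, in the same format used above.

2020-12-24

The cause of action accrued on 2018-03-10, the date of the act.
Adding the 2 years base period to 2018-03-10 gives a deadline of 2020-03-10, before any tolling.
The period was tolled for 208 days by the plaintiff's legal incapacity (2019-08-11 to 2020-03-06), pushing the deadline to 2020-10-04.
The period was tolled for 81 days by the pending criminal prosecution (2020-06-17 to 2020-09-06), pushing the deadline to 2020-12-24.
The other events in the timeline have no effect on the limitation period under the stated rules.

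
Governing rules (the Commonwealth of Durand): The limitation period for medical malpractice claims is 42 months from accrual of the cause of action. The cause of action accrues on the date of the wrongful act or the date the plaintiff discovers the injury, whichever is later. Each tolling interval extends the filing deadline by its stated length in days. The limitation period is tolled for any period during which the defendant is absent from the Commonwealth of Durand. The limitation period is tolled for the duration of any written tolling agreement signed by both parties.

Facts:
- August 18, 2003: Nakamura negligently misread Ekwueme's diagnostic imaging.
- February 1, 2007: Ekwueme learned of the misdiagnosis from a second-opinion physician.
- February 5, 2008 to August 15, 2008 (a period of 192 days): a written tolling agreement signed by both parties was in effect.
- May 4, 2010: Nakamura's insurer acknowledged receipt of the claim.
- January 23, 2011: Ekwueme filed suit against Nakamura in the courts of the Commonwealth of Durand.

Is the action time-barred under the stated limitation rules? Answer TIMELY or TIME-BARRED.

TIMELY

Taking the later of the act (August 18, 2003) and discovery (February 1, 2007), the claim accrued on February 1, 2007.
42 months from February 1, 2007 is August 1, 2010.
The written tolling agreement from February 5, 2008 to August 15, 2008 tolled the period for 192 days, extending the deadline to February 9, 2011.
Nothing else in the chronology tolls or restarts the period.
Ekwueme filed on January 23, 2011, before the February 9, 2011 deadline, so the action is timely.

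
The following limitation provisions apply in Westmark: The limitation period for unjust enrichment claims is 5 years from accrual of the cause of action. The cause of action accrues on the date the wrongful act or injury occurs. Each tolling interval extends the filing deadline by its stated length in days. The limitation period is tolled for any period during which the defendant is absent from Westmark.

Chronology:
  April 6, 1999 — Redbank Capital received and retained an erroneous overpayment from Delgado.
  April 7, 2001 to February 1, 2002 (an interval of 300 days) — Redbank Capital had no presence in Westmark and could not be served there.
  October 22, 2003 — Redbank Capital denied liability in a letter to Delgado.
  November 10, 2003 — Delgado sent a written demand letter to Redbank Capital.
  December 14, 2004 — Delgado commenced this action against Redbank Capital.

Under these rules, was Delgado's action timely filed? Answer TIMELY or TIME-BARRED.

TIMELY

The claim accrued on April 6, 1999, when the wrongful act occurred.
Adding the 5 years base period to April 6, 1999 gives a deadline of April 6, 2004, before any tolling.
Because the defendant's absence from the jurisdiction ran from April 7, 2001 to February 1, 2002, the deadline is extended by 300 days to January 31, 2005.
The other events in the timeline have no effect on the limitation period under the stated rules.
The December 14, 2004 filing precedes the January 31, 2005 deadline; the claim is timely.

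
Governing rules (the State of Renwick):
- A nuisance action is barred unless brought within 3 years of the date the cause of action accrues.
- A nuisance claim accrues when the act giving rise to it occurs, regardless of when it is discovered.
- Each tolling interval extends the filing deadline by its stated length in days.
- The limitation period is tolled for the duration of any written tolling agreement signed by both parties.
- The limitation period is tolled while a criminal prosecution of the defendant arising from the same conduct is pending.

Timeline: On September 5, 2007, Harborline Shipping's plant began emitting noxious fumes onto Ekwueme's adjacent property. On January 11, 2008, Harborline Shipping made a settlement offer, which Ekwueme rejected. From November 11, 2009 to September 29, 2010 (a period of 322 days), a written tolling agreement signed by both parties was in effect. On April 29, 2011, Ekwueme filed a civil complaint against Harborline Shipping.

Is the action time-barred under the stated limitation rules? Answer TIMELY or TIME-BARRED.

The cause of action accrued on September 5, 2007, the date of the act.
The untolled deadline — 3 years after September 5, 2007 — is September 5, 2010.
The period was tolled for 322 days by the written tolling agreement (November 11, 2009 to September 29, 2010), pushing the deadline to July 24, 2011.
Nothing else in the chronology tolls or restarts the period.
Filing on April 29, 2011 beat the July 24, 2011 deadline — the action is timely.

TIMELY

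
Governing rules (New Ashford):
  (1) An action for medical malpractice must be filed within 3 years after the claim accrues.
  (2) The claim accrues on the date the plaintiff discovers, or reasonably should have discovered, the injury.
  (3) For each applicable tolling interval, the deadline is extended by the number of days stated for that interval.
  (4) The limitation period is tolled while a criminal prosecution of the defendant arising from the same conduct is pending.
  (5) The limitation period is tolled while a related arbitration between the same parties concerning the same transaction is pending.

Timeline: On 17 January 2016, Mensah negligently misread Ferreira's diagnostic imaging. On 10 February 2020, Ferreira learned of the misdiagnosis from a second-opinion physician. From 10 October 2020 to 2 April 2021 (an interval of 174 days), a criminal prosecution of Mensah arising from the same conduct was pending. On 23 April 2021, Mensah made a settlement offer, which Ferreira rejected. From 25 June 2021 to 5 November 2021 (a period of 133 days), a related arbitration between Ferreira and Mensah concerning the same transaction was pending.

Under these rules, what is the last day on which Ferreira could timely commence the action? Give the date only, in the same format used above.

14 December 2023

Under the discovery rule, the claim accrued on 10 February 2020, when Ferreira discovered the injury — not on the 17 January 2016 date of the underlying act.
Adding the 3 years base period to 10 February 2020 gives a deadline of 10 February 2023, before any tolling.
The period was tolled for 174 days by the pending criminal prosecution (10 October 2020 to 2 April 2021), pushing the deadline to 3 August 2023.
The pending related arbitration from 25 June 2021 to 5 November 2021 tolled the period for 133 days, extending the deadline to 14 December 2023.
Nothing else in the chronology tolls or restarts the period.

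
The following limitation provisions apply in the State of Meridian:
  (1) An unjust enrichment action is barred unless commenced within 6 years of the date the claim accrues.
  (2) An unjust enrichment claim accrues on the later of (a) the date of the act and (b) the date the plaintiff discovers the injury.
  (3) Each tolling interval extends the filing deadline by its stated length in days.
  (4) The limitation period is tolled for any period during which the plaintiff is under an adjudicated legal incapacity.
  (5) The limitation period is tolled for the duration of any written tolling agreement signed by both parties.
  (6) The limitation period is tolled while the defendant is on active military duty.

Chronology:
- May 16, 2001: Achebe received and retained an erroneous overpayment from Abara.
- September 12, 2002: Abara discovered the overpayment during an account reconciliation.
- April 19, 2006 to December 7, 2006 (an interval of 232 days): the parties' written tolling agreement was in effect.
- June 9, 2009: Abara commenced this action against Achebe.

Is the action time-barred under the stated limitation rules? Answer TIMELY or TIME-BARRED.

The claim accrued on September 12, 2002 — the later of the May 16, 2001 act and the September 12, 2002 discovery.
Adding the 6 years base period to September 12, 2002 gives a deadline of September 12, 2008, before any tolling.
The period was tolled for 232 days by the written tolling agreement (April 19, 2006 to December 7, 2006), pushing the deadline to May 2, 2009.
Filing on June 9, 2009 missed the May 2, 2009 deadline — the action is time-barred.

TIME-BARRED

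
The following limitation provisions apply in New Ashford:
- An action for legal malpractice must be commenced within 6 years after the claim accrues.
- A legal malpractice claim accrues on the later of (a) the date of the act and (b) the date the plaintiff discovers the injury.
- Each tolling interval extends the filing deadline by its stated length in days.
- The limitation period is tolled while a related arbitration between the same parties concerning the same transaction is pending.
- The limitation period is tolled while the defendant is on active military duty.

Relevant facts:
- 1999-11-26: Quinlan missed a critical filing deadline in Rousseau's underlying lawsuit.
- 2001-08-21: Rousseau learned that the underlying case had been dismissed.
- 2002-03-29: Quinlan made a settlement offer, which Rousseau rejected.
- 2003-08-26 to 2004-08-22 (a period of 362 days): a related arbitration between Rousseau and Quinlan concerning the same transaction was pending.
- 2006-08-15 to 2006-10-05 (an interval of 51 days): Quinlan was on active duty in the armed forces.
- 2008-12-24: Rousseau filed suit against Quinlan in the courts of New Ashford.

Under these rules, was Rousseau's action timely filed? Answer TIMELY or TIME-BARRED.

TIME-BARRED

Taking the later of the act (1999-11-26) and discovery (2001-08-21), the claim accrued on 2001-08-21.
Adding the 6 years base period to 2001-08-21 gives a deadline of 2007-08-21, before any tolling.
The pending related arbitration from 2003-08-26 to 2004-08-22 tolled the period for 362 days, extending the deadline to 2008-08-17.
The defendant's active military service from 2006-08-15 to 2006-10-05 tolled the period for 51 days, extending the deadline to 2008-10-07.
None of the other events listed affects the running of the period under the stated rules.
Rousseau filed on 2008-12-24, after the 2008-10-07 deadline, so the action is time-barred.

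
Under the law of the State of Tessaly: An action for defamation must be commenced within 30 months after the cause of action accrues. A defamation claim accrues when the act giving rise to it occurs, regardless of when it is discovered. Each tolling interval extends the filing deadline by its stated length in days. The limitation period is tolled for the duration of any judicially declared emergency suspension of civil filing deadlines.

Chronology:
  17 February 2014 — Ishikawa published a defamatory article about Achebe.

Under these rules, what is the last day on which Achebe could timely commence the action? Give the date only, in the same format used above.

17 August 2016

The claim accrued on 17 February 2014, when the wrongful act occurred.
Adding the 30 months base period to 17 February 2014 gives a deadline of 17 August 2016, before any tolling.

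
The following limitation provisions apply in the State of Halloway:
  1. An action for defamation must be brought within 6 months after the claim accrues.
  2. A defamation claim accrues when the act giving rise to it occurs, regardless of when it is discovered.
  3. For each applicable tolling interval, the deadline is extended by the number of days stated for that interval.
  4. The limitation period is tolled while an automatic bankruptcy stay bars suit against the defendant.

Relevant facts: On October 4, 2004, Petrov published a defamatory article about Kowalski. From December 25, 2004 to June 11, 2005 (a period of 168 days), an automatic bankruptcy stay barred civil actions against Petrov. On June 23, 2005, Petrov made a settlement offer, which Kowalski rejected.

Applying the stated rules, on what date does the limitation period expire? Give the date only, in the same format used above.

September 19, 2005

The claim accrued on October 4, 2004, the date of the act.
6 months from October 4, 2004 is April 4, 2005.
The automatic bankruptcy stay from December 25, 2004 to June 11, 2005 tolled the period for 168 days, extending the deadline to September 19, 2005.
None of the other events listed affects the running of the period under the stated rules.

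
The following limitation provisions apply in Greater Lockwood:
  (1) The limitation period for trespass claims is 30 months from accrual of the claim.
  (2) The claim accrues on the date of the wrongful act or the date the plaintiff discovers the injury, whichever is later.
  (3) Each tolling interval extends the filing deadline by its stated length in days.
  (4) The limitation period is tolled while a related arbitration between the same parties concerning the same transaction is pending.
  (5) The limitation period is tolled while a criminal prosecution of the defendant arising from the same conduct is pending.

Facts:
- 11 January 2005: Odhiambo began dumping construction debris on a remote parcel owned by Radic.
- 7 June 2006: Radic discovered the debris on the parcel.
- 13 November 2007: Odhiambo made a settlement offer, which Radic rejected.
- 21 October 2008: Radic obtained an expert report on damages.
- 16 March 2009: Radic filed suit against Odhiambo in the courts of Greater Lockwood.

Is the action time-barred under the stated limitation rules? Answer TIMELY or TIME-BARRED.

The claim accrued on 7 June 2006 — the later of the 11 January 2005 act and the 7 June 2006 discovery.
30 months from 7 June 2006 is 7 December 2008.
None of the other events listed affects the running of the period under the stated rules.
The 16 March 2009 filing falls after the 7 December 2008 deadline; the claim is time-barred.

TIME-BARRED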